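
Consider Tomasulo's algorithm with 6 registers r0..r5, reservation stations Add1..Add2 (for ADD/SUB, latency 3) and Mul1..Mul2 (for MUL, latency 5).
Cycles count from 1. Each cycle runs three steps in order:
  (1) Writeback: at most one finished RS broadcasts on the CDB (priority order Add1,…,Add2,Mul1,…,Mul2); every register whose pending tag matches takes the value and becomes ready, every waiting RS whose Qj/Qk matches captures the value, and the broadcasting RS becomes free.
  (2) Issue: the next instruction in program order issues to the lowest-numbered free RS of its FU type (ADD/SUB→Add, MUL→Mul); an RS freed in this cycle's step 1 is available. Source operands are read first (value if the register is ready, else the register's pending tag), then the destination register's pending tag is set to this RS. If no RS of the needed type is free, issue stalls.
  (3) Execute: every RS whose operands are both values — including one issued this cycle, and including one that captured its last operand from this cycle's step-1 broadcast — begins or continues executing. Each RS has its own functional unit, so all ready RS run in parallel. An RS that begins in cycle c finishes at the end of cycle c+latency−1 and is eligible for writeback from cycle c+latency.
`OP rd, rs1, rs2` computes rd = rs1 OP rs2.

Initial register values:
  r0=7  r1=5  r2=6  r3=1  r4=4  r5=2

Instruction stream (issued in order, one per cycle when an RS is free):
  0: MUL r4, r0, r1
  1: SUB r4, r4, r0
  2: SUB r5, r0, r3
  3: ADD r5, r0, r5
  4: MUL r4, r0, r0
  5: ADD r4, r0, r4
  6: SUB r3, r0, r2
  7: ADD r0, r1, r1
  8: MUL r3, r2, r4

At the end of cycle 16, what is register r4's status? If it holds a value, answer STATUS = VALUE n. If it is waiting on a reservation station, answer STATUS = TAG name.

STATUS = VALUE 56

c1: issue MUL r4<-Mul1 | r0:7,r1:5,r2:6,r3:1,r4:Mul1,r5:2
c2: issue SUB r4<-Add1 | r0:7,r1:5,r2:6,r3:1,r4:Add1,r5:2
c3: issue SUB r5<-Add2 | r0:7,r1:5,r2:6,r3:1,r4:Add1,r5:Add2
c4: stall | r0:7,r1:5,r2:6,r3:1,r4:Add1,r5:Add2
c5: stall | r0:7,r1:5,r2:6,r3:1,r4:Add1,r5:Add2
c6: CDB Add2=6; issue ADD r5<-Add2 | r0:7,r1:5,r2:6,r3:1,r4:Add1,r5:Add2
c7: CDB Mul1=35; issue MUL r4<-Mul1 | r0:7,r1:5,r2:6,r3:1,r4:Mul1,r5:Add2
c8: stall | r0:7,r1:5,r2:6,r3:1,r4:Mul1,r5:Add2
c9: CDB Add2=13; issue ADD r4<-Add2 | r0:7,r1:5,r2:6,r3:1,r4:Add2,r5:13
c10: CDB Add1=28; issue SUB r3<-Add1 | r0:7,r1:5,r2:6,r3:Add1,r4:Add2,r5:13
c11: stall | r0:7,r1:5,r2:6,r3:Add1,r4:Add2,r5:13
c12: CDB Mul1=49; stall | r0:7,r1:5,r2:6,r3:Add1,r4:Add2,r5:13
c13: CDB Add1=1; issue ADD r0<-Add1 | r0:Add1,r1:5,r2:6,r3:1,r4:Add2,r5:13
c14: issue MUL r3<-Mul1 | r0:Add1,r1:5,r2:6,r3:Mul1,r4:Add2,r5:13
c15: CDB Add2=56 | r0:Add1,r1:5,r2:6,r3:Mul1,r4:56,r5:13
c16: CDB Add1=10 | r0:10,r1:5,r2:6,r3:Mul1,r4:56,r5:13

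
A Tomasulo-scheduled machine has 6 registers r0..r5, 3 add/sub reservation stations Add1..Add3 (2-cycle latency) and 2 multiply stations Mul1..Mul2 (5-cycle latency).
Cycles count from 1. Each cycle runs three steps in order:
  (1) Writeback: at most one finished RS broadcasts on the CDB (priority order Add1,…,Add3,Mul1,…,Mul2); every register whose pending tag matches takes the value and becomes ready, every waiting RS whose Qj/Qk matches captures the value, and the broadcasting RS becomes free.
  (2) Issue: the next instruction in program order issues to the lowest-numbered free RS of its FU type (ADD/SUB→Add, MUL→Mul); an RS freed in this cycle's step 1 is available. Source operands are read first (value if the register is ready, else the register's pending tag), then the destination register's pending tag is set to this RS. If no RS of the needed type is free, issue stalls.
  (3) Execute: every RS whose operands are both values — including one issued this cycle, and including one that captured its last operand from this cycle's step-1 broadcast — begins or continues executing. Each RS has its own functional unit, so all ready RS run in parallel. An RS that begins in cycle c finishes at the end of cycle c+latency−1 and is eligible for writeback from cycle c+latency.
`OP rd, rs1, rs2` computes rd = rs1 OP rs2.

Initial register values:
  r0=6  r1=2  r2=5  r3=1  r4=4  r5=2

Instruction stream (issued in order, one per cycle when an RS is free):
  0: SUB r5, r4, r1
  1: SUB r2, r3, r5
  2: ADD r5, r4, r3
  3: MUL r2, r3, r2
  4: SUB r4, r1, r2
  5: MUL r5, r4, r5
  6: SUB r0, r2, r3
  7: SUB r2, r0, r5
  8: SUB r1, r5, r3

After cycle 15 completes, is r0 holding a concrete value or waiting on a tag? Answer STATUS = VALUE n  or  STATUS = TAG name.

c1: issue SUB r5<-Add1 | r0:6,r1:2,r2:5,r3:1,r4:4,r5:Add1
c2: issue SUB r2<-Add2 | r0:6,r1:2,r2:Add2,r3:1,r4:4,r5:Add1
c3: CDB Add1=2; issue ADD r5<-Add1 | r0:6,r1:2,r2:Add2,r3:1,r4:4,r5:Add1
c4: issue MUL r2<-Mul1 | r0:6,r1:2,r2:Mul1,r3:1,r4:4,r5:Add1
c5: CDB Add1=5; issue SUB r4<-Add1 | r0:6,r1:2,r2:Mul1,r3:1,r4:Add1,r5:5
c6: CDB Add2=-1; issue MUL r5<-Mul2 | r0:6,r1:2,r2:Mul1,r3:1,r4:Add1,r5:Mul2
c7: issue SUB r0<-Add2 | r0:Add2,r1:2,r2:Mul1,r3:1,r4:Add1,r5:Mul2
c8: issue SUB r2<-Add3 | r0:Add2,r1:2,r2:Add3,r3:1,r4:Add1,r5:Mul2
c9: stall | r0:Add2,r1:2,r2:Add3,r3:1,r4:Add1,r5:Mul2
c10: stall | r0:Add2,r1:2,r2:Add3,r3:1,r4:Add1,r5:Mul2
c11: CDB Mul1=-1; stall | r0:Add2,r1:2,r2:Add3,r3:1,r4:Add1,r5:Mul2
c12: stall | r0:Add2,r1:2,r2:Add3,r3:1,r4:Add1,r5:Mul2
c13: CDB Add1=3; issue SUB r1<-Add1 | r0:Add2,r1:Add1,r2:Add3,r3:1,r4:3,r5:Mul2
c14: CDB Add2=-2 | r0:-2,r1:Add1,r2:Add3,r3:1,r4:3,r5:Mul2
c15: - | r0:-2,r1:Add1,r2:Add3,r3:1,r4:3,r5:Mul2

STATUS = VALUE -2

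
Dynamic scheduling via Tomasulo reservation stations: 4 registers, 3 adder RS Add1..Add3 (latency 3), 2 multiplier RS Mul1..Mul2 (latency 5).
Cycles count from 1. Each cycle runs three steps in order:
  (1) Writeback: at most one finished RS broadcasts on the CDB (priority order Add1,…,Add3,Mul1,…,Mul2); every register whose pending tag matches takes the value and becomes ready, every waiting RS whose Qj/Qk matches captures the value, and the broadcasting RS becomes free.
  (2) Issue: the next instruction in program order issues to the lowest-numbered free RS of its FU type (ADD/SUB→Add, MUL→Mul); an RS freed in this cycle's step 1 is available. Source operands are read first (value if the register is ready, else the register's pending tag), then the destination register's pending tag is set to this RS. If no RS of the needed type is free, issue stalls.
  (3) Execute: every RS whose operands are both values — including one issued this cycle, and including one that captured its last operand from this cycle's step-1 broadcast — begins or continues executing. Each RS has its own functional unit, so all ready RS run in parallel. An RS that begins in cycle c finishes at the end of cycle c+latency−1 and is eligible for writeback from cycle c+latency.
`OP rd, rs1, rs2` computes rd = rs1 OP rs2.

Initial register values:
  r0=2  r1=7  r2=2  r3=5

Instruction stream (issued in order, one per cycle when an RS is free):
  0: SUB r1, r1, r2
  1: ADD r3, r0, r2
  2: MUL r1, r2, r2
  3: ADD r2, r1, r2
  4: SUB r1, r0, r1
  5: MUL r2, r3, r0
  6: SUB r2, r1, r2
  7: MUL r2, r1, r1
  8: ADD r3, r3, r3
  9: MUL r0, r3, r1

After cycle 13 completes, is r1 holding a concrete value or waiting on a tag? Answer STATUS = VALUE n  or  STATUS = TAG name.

c1: issue SUB r1<-Add1 | r0:2,r1:Add1,r2:2,r3:5
c2: issue ADD r3<-Add2 | r0:2,r1:Add1,r2:2,r3:Add2
c3: issue MUL r1<-Mul1 | r0:2,r1:Mul1,r2:2,r3:Add2
c4: CDB Add1=5; issue ADD r2<-Add1 | r0:2,r1:Mul1,r2:Add1,r3:Add2
c5: CDB Add2=4; issue SUB r1<-Add2 | r0:2,r1:Add2,r2:Add1,r3:4
c6: issue MUL r2<-Mul2 | r0:2,r1:Add2,r2:Mul2,r3:4
c7: issue SUB r2<-Add3 | r0:2,r1:Add2,r2:Add3,r3:4
c8: CDB Mul1=4; issue MUL r2<-Mul1 | r0:2,r1:Add2,r2:Mul1,r3:4
c9: stall | r0:2,r1:Add2,r2:Mul1,r3:4
c10: stall | r0:2,r1:Add2,r2:Mul1,r3:4
c11: CDB Add1=6; issue ADD r3<-Add1 | r0:2,r1:Add2,r2:Mul1,r3:Add1
c12: CDB Add2=-2; stall | r0:2,r1:-2,r2:Mul1,r3:Add1
c13: CDB Mul2=8; issue MUL r0<-Mul2 | r0:Mul2,r1:-2,r2:Mul1,r3:Add1

STATUS = VALUE -2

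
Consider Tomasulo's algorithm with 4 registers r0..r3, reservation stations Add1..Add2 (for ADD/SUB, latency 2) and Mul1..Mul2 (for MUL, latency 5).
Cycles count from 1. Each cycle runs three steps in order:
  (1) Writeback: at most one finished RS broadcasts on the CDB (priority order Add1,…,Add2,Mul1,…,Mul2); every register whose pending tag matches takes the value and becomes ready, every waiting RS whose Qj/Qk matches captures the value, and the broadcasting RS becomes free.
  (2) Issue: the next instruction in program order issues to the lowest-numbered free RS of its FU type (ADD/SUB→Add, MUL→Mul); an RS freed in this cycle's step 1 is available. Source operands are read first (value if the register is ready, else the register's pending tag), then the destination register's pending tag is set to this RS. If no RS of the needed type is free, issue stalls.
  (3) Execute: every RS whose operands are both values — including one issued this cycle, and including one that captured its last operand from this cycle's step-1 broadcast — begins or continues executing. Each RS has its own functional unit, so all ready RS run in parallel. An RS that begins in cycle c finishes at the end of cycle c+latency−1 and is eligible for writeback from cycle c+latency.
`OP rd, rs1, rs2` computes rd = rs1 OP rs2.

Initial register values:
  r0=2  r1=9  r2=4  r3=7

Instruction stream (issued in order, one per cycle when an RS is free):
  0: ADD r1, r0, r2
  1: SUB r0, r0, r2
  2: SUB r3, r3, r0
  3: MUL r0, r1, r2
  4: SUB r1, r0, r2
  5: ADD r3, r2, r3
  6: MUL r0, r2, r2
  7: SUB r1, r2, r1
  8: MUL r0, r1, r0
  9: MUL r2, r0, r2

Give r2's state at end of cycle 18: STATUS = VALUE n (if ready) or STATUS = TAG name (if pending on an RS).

STATUS = TAG Mul2

  c1: issue ADD r1<-Add1  regs: r0:2,r1:Add1,r2:4,r3:7
  c2: issue SUB r0<-Add2  regs: r0:Add2,r1:Add1,r2:4,r3:7
  c3: CDB Add1=6; issue SUB r3<-Add1  regs: r0:Add2,r1:6,r2:4,r3:Add1
  c4: CDB Add2=-2; issue MUL r0<-Mul1  regs: r0:Mul1,r1:6,r2:4,r3:Add1
  c5: issue SUB r1<-Add2  regs: r0:Mul1,r1:Add2,r2:4,r3:Add1
  c6: CDB Add1=9; issue ADD r3<-Add1  regs: r0:Mul1,r1:Add2,r2:4,r3:Add1
  c7: issue MUL r0<-Mul2  regs: r0:Mul2,r1:Add2,r2:4,r3:Add1
  c8: CDB Add1=13; issue SUB r1<-Add1  regs: r0:Mul2,r1:Add1,r2:4,r3:13
  c9: CDB Mul1=24; issue MUL r0<-Mul1  regs: r0:Mul1,r1:Add1,r2:4,r3:13
  c10: stall  regs: r0:Mul1,r1:Add1,r2:4,r3:13
  c11: CDB Add2=20; stall  regs: r0:Mul1,r1:Add1,r2:4,r3:13
  c12: CDB Mul2=16; issue MUL r2<-Mul2  regs: r0:Mul1,r1:Add1,r2:Mul2,r3:13
  c13: CDB Add1=-16  regs: r0:Mul1,r1:-16,r2:Mul2,r3:13
  c14: -  regs: r0:Mul1,r1:-16,r2:Mul2,r3:13
  c15: -  regs: r0:Mul1,r1:-16,r2:Mul2,r3:13
  c16: -  regs: r0:Mul1,r1:-16,r2:Mul2,r3:13
  c17: -  regs: r0:Mul1,r1:-16,r2:Mul2,r3:13
  c18: CDB Mul1=-256  regs: r0:-256,r1:-16,r2:Mul2,r3:13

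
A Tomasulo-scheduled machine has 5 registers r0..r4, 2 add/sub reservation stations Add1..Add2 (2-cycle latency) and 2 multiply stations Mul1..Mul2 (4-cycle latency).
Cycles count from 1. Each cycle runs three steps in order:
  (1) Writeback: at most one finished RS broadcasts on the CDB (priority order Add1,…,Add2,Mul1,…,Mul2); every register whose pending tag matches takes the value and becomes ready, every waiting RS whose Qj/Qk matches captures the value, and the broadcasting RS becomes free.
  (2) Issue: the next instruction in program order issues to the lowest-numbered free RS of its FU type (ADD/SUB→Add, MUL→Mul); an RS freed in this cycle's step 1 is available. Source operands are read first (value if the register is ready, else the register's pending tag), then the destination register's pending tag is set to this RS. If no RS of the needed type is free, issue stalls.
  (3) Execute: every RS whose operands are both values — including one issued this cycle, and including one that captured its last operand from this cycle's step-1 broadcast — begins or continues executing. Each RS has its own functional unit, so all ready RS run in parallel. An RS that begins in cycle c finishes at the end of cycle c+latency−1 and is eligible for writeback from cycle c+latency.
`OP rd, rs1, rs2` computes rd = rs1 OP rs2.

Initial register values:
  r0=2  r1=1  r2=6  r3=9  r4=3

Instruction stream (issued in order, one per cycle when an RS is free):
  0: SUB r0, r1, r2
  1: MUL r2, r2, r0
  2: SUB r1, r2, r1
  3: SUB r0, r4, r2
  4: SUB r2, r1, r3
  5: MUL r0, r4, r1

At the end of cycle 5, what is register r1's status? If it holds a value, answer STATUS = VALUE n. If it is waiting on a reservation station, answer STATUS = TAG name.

STATUS = TAG Add1

c1: issue SUB r0<-Add1 | r0:Add1,r1:1,r2:6,r3:9,r4:3
c2: issue MUL r2<-Mul1 | r0:Add1,r1:1,r2:Mul1,r3:9,r4:3
c3: CDB Add1=-5; issue SUB r1<-Add1 | r0:-5,r1:Add1,r2:Mul1,r3:9,r4:3
c4: issue SUB r0<-Add2 | r0:Add2,r1:Add1,r2:Mul1,r3:9,r4:3
c5: stall | r0:Add2,r1:Add1,r2:Mul1,r3:9,r4:3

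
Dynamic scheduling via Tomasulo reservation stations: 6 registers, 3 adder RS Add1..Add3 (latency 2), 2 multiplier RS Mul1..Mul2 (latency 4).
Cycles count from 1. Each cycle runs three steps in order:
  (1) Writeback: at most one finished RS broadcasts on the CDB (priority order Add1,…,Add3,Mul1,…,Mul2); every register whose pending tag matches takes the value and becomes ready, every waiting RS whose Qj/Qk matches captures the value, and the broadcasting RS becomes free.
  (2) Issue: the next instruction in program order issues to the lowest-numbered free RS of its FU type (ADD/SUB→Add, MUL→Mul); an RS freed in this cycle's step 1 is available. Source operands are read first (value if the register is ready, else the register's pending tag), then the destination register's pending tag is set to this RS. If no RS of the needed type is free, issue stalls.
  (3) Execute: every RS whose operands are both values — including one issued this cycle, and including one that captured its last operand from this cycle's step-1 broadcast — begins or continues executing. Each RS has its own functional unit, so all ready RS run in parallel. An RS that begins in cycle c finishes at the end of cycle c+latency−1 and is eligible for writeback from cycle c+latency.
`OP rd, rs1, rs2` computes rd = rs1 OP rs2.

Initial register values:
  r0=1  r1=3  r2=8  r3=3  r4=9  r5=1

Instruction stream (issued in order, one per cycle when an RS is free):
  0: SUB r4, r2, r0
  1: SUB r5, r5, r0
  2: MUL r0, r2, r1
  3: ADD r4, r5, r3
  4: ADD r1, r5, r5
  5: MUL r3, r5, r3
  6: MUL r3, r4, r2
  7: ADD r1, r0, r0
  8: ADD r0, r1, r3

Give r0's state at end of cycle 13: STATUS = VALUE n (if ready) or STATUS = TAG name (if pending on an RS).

  c1: issue SUB r4<-Add1  regs: r0:1,r1:3,r2:8,r3:3,r4:Add1,r5:1
  c2: issue SUB r5<-Add2  regs: r0:1,r1:3,r2:8,r3:3,r4:Add1,r5:Add2
  c3: CDB Add1=7; issue MUL r0<-Mul1  regs: r0:Mul1,r1:3,r2:8,r3:3,r4:7,r5:Add2
  c4: CDB Add2=0; issue ADD r4<-Add1  regs: r0:Mul1,r1:3,r2:8,r3:3,r4:Add1,r5:0
  c5: issue ADD r1<-Add2  regs: r0:Mul1,r1:Add2,r2:8,r3:3,r4:Add1,r5:0
  c6: CDB Add1=3; issue MUL r3<-Mul2  regs: r0:Mul1,r1:Add2,r2:8,r3:Mul2,r4:3,r5:0
  c7: CDB Add2=0; stall  regs: r0:Mul1,r1:0,r2:8,r3:Mul2,r4:3,r5:0
  c8: CDB Mul1=24; issue MUL r3<-Mul1  regs: r0:24,r1:0,r2:8,r3:Mul1,r4:3,r5:0
  c9: issue ADD r1<-Add1  regs: r0:24,r1:Add1,r2:8,r3:Mul1,r4:3,r5:0
  c10: CDB Mul2=0; issue ADD r0<-Add2  regs: r0:Add2,r1:Add1,r2:8,r3:Mul1,r4:3,r5:0
  c11: CDB Add1=48  regs: r0:Add2,r1:48,r2:8,r3:Mul1,r4:3,r5:0
  c12: CDB Mul1=24  regs: r0:Add2,r1:48,r2:8,r3:24,r4:3,r5:0
  c13: -  regs: r0:Add2,r1:48,r2:8,r3:24,r4:3,r5:0

STATUS = TAG Add2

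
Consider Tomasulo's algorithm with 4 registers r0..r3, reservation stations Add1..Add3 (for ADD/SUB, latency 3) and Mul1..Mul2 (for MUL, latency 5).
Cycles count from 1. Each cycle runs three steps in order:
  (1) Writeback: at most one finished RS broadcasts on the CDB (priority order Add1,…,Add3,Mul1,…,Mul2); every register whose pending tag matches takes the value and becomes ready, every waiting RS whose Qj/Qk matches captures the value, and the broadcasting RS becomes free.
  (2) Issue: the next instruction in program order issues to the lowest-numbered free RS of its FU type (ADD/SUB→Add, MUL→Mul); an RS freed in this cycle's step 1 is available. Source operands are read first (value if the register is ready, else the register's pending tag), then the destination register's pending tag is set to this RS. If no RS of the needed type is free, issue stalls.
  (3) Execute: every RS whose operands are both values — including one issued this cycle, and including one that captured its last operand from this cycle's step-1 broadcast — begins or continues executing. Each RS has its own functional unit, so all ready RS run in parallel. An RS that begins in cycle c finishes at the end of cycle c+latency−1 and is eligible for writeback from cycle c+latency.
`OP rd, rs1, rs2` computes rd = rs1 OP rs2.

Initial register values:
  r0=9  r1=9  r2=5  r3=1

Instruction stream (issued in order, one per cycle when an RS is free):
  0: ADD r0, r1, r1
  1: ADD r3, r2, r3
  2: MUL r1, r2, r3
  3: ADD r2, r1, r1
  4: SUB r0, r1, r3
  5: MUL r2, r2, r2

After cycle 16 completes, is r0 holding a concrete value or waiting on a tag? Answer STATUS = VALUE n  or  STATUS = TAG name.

  c1: issue ADD r0<-Add1  regs: r0:Add1,r1:9,r2:5,r3:1
  c2: issue ADD r3<-Add2  regs: r0:Add1,r1:9,r2:5,r3:Add2
  c3: issue MUL r1<-Mul1  regs: r0:Add1,r1:Mul1,r2:5,r3:Add2
  c4: CDB Add1=18; issue ADD r2<-Add1  regs: r0:18,r1:Mul1,r2:Add1,r3:Add2
  c5: CDB Add2=6; issue SUB r0<-Add2  regs: r0:Add2,r1:Mul1,r2:Add1,r3:6
  c6: issue MUL r2<-Mul2  regs: r0:Add2,r1:Mul1,r2:Mul2,r3:6
  c7: -  regs: r0:Add2,r1:Mul1,r2:Mul2,r3:6
  c8: -  regs: r0:Add2,r1:Mul1,r2:Mul2,r3:6
  c9: -  regs: r0:Add2,r1:Mul1,r2:Mul2,r3:6
  c10: CDB Mul1=30  regs: r0:Add2,r1:30,r2:Mul2,r3:6
  c11: -  regs: r0:Add2,r1:30,r2:Mul2,r3:6
  c12: -  regs: r0:Add2,r1:30,r2:Mul2,r3:6
  c13: CDB Add1=60  regs: r0:Add2,r1:30,r2:Mul2,r3:6
  c14: CDB Add2=24  regs: r0:24,r1:30,r2:Mul2,r3:6
  c15: -  regs: r0:24,r1:30,r2:Mul2,r3:6
  c16: -  regs: r0:24,r1:30,r2:Mul2,r3:6

STATUS = VALUE 24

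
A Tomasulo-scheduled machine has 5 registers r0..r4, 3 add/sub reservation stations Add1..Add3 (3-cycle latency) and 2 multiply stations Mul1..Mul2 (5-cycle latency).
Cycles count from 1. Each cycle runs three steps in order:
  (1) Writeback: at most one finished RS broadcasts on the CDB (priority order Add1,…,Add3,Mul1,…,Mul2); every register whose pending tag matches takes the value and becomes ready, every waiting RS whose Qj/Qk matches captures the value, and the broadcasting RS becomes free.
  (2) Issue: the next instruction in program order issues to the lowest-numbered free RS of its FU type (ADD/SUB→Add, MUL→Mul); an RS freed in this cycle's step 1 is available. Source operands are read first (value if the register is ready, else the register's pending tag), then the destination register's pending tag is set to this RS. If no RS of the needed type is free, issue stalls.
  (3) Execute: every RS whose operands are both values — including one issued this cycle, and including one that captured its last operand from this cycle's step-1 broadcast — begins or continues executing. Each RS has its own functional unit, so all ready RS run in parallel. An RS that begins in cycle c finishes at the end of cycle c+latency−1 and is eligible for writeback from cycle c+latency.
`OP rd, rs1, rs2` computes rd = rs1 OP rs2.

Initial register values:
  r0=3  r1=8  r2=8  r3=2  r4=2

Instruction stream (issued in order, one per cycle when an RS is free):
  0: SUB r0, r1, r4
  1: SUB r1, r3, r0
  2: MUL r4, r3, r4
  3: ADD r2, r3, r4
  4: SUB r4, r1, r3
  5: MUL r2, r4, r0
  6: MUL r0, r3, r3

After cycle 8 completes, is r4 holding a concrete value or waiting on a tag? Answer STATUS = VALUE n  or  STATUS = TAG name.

STATUS = TAG Add3

  c1: issue SUB r0<-Add1  regs: r0:Add1,r1:8,r2:8,r3:2,r4:2
  c2: issue SUB r1<-Add2  regs: r0:Add1,r1:Add2,r2:8,r3:2,r4:2
  c3: issue MUL r4<-Mul1  regs: r0:Add1,r1:Add2,r2:8,r3:2,r4:Mul1
  c4: CDB Add1=6; issue ADD r2<-Add1  regs: r0:6,r1:Add2,r2:Add1,r3:2,r4:Mul1
  c5: issue SUB r4<-Add3  regs: r0:6,r1:Add2,r2:Add1,r3:2,r4:Add3
  c6: issue MUL r2<-Mul2  regs: r0:6,r1:Add2,r2:Mul2,r3:2,r4:Add3
  c7: CDB Add2=-4; stall  regs: r0:6,r1:-4,r2:Mul2,r3:2,r4:Add3
  c8: CDB Mul1=4; issue MUL r0<-Mul1  regs: r0:Mul1,r1:-4,r2:Mul2,r3:2,r4:Add3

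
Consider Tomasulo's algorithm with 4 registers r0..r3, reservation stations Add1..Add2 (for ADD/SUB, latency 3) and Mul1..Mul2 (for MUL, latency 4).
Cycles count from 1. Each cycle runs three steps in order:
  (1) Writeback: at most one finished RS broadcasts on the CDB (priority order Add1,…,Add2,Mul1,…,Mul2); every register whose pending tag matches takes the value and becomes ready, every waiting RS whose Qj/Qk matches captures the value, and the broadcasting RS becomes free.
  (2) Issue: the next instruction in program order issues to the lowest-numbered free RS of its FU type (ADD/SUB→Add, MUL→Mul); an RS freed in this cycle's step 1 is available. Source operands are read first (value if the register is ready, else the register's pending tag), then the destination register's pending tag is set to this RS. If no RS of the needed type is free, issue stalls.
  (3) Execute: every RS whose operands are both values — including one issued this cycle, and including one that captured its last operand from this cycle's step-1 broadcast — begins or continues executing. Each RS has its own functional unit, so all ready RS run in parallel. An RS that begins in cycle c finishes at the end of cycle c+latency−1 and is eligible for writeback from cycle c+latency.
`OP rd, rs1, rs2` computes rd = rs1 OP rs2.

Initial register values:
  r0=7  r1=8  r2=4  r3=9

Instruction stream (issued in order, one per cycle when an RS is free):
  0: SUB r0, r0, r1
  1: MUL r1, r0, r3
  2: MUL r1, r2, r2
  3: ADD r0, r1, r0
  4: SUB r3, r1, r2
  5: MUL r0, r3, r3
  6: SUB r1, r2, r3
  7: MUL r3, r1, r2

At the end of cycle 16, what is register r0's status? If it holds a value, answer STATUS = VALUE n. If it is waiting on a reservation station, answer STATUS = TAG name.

c1: issue SUB r0<-Add1 | r0:Add1,r1:8,r2:4,r3:9
c2: issue MUL r1<-Mul1 | r0:Add1,r1:Mul1,r2:4,r3:9
c3: issue MUL r1<-Mul2 | r0:Add1,r1:Mul2,r2:4,r3:9
c4: CDB Add1=-1; issue ADD r0<-Add1 | r0:Add1,r1:Mul2,r2:4,r3:9
c5: issue SUB r3<-Add2 | r0:Add1,r1:Mul2,r2:4,r3:Add2
c6: stall | r0:Add1,r1:Mul2,r2:4,r3:Add2
c7: CDB Mul2=16; issue MUL r0<-Mul2 | r0:Mul2,r1:16,r2:4,r3:Add2
c8: CDB Mul1=-9; stall | r0:Mul2,r1:16,r2:4,r3:Add2
c9: stall | r0:Mul2,r1:16,r2:4,r3:Add2
c10: CDB Add1=15; issue SUB r1<-Add1 | r0:Mul2,r1:Add1,r2:4,r3:Add2
c11: CDB Add2=12; issue MUL r3<-Mul1 | r0:Mul2,r1:Add1,r2:4,r3:Mul1
c12: - | r0:Mul2,r1:Add1,r2:4,r3:Mul1
c13: - | r0:Mul2,r1:Add1,r2:4,r3:Mul1
c14: CDB Add1=-8 | r0:Mul2,r1:-8,r2:4,r3:Mul1
c15: CDB Mul2=144 | r0:144,r1:-8,r2:4,r3:Mul1
c16: - | r0:144,r1:-8,r2:4,r3:Mul1

STATUS = VALUE 144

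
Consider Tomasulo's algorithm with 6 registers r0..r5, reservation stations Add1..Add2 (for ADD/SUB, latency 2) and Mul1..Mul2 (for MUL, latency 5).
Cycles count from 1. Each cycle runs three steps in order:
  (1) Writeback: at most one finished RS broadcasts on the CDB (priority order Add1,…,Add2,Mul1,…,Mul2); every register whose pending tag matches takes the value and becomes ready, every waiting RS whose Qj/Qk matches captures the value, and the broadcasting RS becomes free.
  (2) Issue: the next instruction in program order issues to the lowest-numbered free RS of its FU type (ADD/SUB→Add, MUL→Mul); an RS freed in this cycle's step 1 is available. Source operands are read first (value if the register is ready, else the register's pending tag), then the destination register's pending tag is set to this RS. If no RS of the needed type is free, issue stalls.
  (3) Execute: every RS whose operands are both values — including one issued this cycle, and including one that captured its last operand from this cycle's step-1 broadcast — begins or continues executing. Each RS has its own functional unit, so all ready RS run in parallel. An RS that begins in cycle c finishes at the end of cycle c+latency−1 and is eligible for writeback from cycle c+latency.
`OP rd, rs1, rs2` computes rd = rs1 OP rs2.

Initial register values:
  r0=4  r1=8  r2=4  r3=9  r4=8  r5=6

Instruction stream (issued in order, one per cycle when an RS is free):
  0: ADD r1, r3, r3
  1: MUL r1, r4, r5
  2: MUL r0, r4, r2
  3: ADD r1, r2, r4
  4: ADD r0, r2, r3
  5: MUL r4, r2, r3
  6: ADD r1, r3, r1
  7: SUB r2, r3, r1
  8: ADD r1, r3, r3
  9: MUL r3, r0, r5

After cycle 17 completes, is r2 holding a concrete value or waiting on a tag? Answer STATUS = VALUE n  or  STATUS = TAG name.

STATUS = VALUE -12

c1: issue ADD r1<-Add1 | r0:4,r1:Add1,r2:4,r3:9,r4:8,r5:6
c2: issue MUL r1<-Mul1 | r0:4,r1:Mul1,r2:4,r3:9,r4:8,r5:6
c3: CDB Add1=18; issue MUL r0<-Mul2 | r0:Mul2,r1:Mul1,r2:4,r3:9,r4:8,r5:6
c4: issue ADD r1<-Add1 | r0:Mul2,r1:Add1,r2:4,r3:9,r4:8,r5:6
c5: issue ADD r0<-Add2 | r0:Add2,r1:Add1,r2:4,r3:9,r4:8,r5:6
c6: CDB Add1=12; stall | r0:Add2,r1:12,r2:4,r3:9,r4:8,r5:6
c7: CDB Add2=13; stall | r0:13,r1:12,r2:4,r3:9,r4:8,r5:6
c8: CDB Mul1=48; issue MUL r4<-Mul1 | r0:13,r1:12,r2:4,r3:9,r4:Mul1,r5:6
c9: CDB Mul2=32; issue ADD r1<-Add1 | r0:13,r1:Add1,r2:4,r3:9,r4:Mul1,r5:6
c10: issue SUB r2<-Add2 | r0:13,r1:Add1,r2:Add2,r3:9,r4:Mul1,r5:6
c11: CDB Add1=21; issue ADD r1<-Add1 | r0:13,r1:Add1,r2:Add2,r3:9,r4:Mul1,r5:6
c12: issue MUL r3<-Mul2 | r0:13,r1:Add1,r2:Add2,r3:Mul2,r4:Mul1,r5:6
c13: CDB Add1=18 | r0:13,r1:18,r2:Add2,r3:Mul2,r4:Mul1,r5:6
c14: CDB Add2=-12 | r0:13,r1:18,r2:-12,r3:Mul2,r4:Mul1,r5:6
c15: CDB Mul1=36 | r0:13,r1:18,r2:-12,r3:Mul2,r4:36,r5:6
c16: - | r0:13,r1:18,r2:-12,r3:Mul2,r4:36,r5:6
c17: CDB Mul2=78 | r0:13,r1:18,r2:-12,r3:78,r4:36,r5:6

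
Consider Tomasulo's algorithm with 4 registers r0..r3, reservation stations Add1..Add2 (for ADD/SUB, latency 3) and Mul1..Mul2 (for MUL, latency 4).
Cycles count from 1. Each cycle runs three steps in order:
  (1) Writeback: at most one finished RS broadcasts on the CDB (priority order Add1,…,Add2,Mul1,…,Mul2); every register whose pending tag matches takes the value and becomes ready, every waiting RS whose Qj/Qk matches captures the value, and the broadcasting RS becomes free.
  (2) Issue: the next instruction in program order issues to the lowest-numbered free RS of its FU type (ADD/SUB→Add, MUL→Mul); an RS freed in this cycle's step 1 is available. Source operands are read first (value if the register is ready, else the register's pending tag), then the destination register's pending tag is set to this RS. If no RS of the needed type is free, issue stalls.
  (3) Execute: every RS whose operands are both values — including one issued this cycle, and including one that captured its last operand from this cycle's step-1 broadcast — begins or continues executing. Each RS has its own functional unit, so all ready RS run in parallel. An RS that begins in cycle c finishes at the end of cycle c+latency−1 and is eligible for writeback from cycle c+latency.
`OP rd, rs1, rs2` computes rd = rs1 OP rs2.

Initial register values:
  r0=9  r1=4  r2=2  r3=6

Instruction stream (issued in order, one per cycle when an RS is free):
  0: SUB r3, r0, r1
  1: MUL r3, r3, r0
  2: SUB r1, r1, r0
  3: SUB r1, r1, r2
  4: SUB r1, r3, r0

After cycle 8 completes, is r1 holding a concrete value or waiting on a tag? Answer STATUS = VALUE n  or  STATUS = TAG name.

  c1: issue SUB r3<-Add1  regs: r0:9,r1:4,r2:2,r3:Add1
  c2: issue MUL r3<-Mul1  regs: r0:9,r1:4,r2:2,r3:Mul1
  c3: issue SUB r1<-Add2  regs: r0:9,r1:Add2,r2:2,r3:Mul1
  c4: CDB Add1=5; issue SUB r1<-Add1  regs: r0:9,r1:Add1,r2:2,r3:Mul1
  c5: stall  regs: r0:9,r1:Add1,r2:2,r3:Mul1
  c6: CDB Add2=-5; issue SUB r1<-Add2  regs: r0:9,r1:Add2,r2:2,r3:Mul1
  c7: -  regs: r0:9,r1:Add2,r2:2,r3:Mul1
  c8: CDB Mul1=45  regs: r0:9,r1:Add2,r2:2,r3:45

STATUS = TAG Add2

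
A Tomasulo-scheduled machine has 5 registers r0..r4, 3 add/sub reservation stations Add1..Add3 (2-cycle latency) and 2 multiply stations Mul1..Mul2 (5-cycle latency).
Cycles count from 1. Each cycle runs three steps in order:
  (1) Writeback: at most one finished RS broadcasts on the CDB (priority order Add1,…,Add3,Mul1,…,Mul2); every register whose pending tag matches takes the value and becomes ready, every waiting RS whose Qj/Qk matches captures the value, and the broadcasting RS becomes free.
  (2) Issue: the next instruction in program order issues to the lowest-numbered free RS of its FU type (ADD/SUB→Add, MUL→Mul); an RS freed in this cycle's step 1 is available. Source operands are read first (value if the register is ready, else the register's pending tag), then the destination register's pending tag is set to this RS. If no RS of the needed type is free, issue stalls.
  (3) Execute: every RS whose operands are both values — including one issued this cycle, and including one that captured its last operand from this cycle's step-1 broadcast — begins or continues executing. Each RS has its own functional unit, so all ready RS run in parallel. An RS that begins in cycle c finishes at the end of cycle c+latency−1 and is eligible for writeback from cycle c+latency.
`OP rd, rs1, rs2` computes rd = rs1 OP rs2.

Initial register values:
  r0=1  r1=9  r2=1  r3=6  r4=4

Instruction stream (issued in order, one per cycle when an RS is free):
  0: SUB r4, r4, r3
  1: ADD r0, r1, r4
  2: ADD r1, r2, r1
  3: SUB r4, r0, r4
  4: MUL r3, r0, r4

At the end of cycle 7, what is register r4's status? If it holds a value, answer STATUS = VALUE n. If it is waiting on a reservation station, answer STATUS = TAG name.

STATUS = TAG Add3

c1: issue SUB r4<-Add1 | r0:1,r1:9,r2:1,r3:6,r4:Add1
c2: issue ADD r0<-Add2 | r0:Add2,r1:9,r2:1,r3:6,r4:Add1
c3: CDB Add1=-2; issue ADD r1<-Add1 | r0:Add2,r1:Add1,r2:1,r3:6,r4:-2
c4: issue SUB r4<-Add3 | r0:Add2,r1:Add1,r2:1,r3:6,r4:Add3
c5: CDB Add1=10; issue MUL r3<-Mul1 | r0:Add2,r1:10,r2:1,r3:Mul1,r4:Add3
c6: CDB Add2=7 | r0:7,r1:10,r2:1,r3:Mul1,r4:Add3
c7: - | r0:7,r1:10,r2:1,r3:Mul1,r4:Add3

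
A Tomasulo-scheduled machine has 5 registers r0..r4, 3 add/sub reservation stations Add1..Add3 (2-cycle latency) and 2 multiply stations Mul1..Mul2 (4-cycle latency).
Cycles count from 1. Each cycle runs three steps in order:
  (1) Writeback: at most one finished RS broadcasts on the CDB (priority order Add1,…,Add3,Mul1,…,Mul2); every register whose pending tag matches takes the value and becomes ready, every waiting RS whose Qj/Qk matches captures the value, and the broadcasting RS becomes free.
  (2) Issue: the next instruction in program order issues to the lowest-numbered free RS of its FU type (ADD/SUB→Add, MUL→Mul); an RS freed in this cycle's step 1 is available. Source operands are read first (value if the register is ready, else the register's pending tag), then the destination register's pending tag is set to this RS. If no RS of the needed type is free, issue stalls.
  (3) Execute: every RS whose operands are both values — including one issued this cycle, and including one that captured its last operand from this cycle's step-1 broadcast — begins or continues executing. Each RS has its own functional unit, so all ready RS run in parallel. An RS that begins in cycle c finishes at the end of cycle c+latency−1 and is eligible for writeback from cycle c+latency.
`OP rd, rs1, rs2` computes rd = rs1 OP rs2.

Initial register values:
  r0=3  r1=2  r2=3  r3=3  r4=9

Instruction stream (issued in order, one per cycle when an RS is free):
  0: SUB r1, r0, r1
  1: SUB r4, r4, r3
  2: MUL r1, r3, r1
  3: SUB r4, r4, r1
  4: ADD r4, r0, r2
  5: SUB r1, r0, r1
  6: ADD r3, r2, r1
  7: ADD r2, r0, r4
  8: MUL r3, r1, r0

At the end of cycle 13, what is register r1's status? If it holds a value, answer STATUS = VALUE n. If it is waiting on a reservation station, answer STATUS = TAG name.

STATUS = VALUE 0

c1: issue SUB r1<-Add1 | r0:3,r1:Add1,r2:3,r3:3,r4:9
c2: issue SUB r4<-Add2 | r0:3,r1:Add1,r2:3,r3:3,r4:Add2
c3: CDB Add1=1; issue MUL r1<-Mul1 | r0:3,r1:Mul1,r2:3,r3:3,r4:Add2
c4: CDB Add2=6; issue SUB r4<-Add1 | r0:3,r1:Mul1,r2:3,r3:3,r4:Add1
c5: issue ADD r4<-Add2 | r0:3,r1:Mul1,r2:3,r3:3,r4:Add2
c6: issue SUB r1<-Add3 | r0:3,r1:Add3,r2:3,r3:3,r4:Add2
c7: CDB Add2=6; issue ADD r3<-Add2 | r0:3,r1:Add3,r2:3,r3:Add2,r4:6
c8: CDB Mul1=3; stall | r0:3,r1:Add3,r2:3,r3:Add2,r4:6
c9: stall | r0:3,r1:Add3,r2:3,r3:Add2,r4:6
c10: CDB Add1=3; issue ADD r2<-Add1 | r0:3,r1:Add3,r2:Add1,r3:Add2,r4:6
c11: CDB Add3=0; issue MUL r3<-Mul1 | r0:3,r1:0,r2:Add1,r3:Mul1,r4:6
c12: CDB Add1=9 | r0:3,r1:0,r2:9,r3:Mul1,r4:6
c13: CDB Add2=3 | r0:3,r1:0,r2:9,r3:Mul1,r4:6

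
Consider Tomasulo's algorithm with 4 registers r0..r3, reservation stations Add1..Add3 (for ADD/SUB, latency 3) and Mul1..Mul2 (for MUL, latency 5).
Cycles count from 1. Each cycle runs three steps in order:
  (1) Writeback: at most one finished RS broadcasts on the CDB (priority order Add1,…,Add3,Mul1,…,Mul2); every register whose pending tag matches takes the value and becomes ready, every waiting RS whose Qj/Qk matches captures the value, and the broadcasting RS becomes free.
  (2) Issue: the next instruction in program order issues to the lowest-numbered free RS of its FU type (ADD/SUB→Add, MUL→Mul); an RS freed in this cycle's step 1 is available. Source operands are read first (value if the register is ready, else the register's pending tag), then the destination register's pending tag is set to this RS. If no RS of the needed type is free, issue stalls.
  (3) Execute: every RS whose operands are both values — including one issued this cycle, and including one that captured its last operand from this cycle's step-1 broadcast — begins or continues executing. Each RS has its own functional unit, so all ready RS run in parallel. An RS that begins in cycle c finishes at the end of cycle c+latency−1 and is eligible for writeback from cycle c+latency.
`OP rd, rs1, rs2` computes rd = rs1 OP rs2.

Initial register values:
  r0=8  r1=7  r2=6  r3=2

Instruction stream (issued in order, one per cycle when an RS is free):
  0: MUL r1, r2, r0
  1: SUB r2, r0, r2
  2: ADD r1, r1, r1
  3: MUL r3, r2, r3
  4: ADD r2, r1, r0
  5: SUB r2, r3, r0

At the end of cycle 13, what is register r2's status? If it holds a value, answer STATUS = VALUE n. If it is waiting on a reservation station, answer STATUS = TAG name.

STATUS = VALUE -4

cycle 1: issue MUL r1<-Mul1 // r0:8,r1:Mul1,r2:6,r3:2
cycle 2: issue SUB r2<-Add1 // r0:8,r1:Mul1,r2:Add1,r3:2
cycle 3: issue ADD r1<-Add2 // r0:8,r1:Add2,r2:Add1,r3:2
cycle 4: issue MUL r3<-Mul2 // r0:8,r1:Add2,r2:Add1,r3:Mul2
cycle 5: CDB Add1=2; issue ADD r2<-Add1 // r0:8,r1:Add2,r2:Add1,r3:Mul2
cycle 6: CDB Mul1=48; issue SUB r2<-Add3 // r0:8,r1:Add2,r2:Add3,r3:Mul2
cycle 7: - // r0:8,r1:Add2,r2:Add3,r3:Mul2
cycle 8: - // r0:8,r1:Add2,r2:Add3,r3:Mul2
cycle 9: CDB Add2=96 // r0:8,r1:96,r2:Add3,r3:Mul2
cycle 10: CDB Mul2=4 // r0:8,r1:96,r2:Add3,r3:4
cycle 11: - // r0:8,r1:96,r2:Add3,r3:4
cycle 12: CDB Add1=104 // r0:8,r1:96,r2:Add3,r3:4
cycle 13: CDB Add3=-4 // r0:8,r1:96,r2:-4,r3:4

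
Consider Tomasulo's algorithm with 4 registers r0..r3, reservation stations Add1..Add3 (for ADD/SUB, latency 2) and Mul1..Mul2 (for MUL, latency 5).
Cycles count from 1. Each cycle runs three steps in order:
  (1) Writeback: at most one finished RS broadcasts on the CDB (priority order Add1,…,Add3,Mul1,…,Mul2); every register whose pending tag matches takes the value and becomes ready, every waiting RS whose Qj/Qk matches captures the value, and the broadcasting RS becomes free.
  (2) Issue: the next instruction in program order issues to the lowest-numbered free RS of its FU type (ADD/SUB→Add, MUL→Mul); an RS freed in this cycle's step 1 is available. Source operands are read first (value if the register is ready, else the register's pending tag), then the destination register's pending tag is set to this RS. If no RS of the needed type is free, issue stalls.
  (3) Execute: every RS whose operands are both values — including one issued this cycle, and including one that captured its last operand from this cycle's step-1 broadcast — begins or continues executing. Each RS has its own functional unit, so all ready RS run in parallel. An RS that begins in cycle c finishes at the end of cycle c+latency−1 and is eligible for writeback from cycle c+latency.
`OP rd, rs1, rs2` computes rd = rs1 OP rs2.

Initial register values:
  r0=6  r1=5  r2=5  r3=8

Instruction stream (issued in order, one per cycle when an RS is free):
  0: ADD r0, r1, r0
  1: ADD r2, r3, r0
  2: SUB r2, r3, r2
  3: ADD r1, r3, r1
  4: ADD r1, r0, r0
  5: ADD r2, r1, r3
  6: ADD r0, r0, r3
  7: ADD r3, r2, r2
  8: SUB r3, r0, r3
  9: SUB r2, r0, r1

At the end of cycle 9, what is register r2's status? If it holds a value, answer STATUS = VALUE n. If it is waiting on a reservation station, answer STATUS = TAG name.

STATUS = TAG Add3

  c1: issue ADD r0<-Add1  regs: r0:Add1,r1:5,r2:5,r3:8
  c2: issue ADD r2<-Add2  regs: r0:Add1,r1:5,r2:Add2,r3:8
  c3: CDB Add1=11; issue SUB r2<-Add1  regs: r0:11,r1:5,r2:Add1,r3:8
  c4: issue ADD r1<-Add3  regs: r0:11,r1:Add3,r2:Add1,r3:8
  c5: CDB Add2=19; issue ADD r1<-Add2  regs: r0:11,r1:Add2,r2:Add1,r3:8
  c6: CDB Add3=13; issue ADD r2<-Add3  regs: r0:11,r1:Add2,r2:Add3,r3:8
  c7: CDB Add1=-11; issue ADD r0<-Add1  regs: r0:Add1,r1:Add2,r2:Add3,r3:8
  c8: CDB Add2=22; issue ADD r3<-Add2  regs: r0:Add1,r1:22,r2:Add3,r3:Add2
  c9: CDB Add1=19; issue SUB r3<-Add1  regs: r0:19,r1:22,r2:Add3,r3:Add1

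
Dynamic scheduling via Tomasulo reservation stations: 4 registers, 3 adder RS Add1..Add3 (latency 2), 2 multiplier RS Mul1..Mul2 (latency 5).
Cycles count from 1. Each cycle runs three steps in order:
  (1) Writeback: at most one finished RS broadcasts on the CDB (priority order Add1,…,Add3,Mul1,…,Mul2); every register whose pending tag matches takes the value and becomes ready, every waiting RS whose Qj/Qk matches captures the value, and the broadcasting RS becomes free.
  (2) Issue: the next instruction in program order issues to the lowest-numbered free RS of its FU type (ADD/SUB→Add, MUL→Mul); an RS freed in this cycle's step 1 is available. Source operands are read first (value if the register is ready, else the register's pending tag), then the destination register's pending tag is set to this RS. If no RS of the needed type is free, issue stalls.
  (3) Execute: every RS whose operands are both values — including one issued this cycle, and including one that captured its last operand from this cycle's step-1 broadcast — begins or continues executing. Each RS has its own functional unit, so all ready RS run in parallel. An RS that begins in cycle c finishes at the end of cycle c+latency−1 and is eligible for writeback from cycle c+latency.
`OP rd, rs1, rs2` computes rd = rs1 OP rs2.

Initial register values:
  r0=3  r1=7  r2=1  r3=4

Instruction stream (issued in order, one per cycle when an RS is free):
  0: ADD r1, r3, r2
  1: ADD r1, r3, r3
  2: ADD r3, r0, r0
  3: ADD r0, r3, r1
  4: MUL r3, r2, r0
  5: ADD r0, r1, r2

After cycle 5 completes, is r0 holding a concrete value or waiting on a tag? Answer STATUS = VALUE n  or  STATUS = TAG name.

cycle 1: issue ADD r1<-Add1 // r0:3,r1:Add1,r2:1,r3:4
cycle 2: issue ADD r1<-Add2 // r0:3,r1:Add2,r2:1,r3:4
cycle 3: CDB Add1=5; issue ADD r3<-Add1 // r0:3,r1:Add2,r2:1,r3:Add1
cycle 4: CDB Add2=8; issue ADD r0<-Add2 // r0:Add2,r1:8,r2:1,r3:Add1
cycle 5: CDB Add1=6; issue MUL r3<-Mul1 // r0:Add2,r1:8,r2:1,r3:Mul1

STATUS = TAG Add2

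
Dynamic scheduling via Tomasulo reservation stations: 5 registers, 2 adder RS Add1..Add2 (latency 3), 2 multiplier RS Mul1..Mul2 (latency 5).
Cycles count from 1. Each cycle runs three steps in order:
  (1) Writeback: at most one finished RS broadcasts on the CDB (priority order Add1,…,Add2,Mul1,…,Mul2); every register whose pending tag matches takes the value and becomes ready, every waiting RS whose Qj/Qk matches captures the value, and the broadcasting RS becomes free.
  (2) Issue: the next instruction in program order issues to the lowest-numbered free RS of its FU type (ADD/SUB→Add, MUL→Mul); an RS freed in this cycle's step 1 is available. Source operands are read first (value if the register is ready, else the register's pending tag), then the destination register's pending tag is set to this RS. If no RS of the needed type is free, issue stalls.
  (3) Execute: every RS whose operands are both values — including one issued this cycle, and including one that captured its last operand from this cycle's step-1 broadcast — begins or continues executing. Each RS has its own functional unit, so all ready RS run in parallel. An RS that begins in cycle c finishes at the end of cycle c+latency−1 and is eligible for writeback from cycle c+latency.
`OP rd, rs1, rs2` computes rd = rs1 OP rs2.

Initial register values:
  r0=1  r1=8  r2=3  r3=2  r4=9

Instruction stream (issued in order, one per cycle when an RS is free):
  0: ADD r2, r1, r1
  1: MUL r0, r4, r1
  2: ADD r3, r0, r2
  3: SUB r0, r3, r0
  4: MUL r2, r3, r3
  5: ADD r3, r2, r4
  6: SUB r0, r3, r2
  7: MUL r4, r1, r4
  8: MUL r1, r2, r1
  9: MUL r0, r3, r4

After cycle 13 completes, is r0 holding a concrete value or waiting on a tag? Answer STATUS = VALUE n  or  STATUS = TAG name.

cycle 1: issue ADD r2<-Add1 // r0:1,r1:8,r2:Add1,r3:2,r4:9
cycle 2: issue MUL r0<-Mul1 // r0:Mul1,r1:8,r2:Add1,r3:2,r4:9
cycle 3: issue ADD r3<-Add2 // r0:Mul1,r1:8,r2:Add1,r3:Add2,r4:9
cycle 4: CDB Add1=16; issue SUB r0<-Add1 // r0:Add1,r1:8,r2:16,r3:Add2,r4:9
cycle 5: issue MUL r2<-Mul2 // r0:Add1,r1:8,r2:Mul2,r3:Add2,r4:9
cycle 6: stall // r0:Add1,r1:8,r2:Mul2,r3:Add2,r4:9
cycle 7: CDB Mul1=72; stall // r0:Add1,r1:8,r2:Mul2,r3:Add2,r4:9
cycle 8: stall // r0:Add1,r1:8,r2:Mul2,r3:Add2,r4:9
cycle 9: stall // r0:Add1,r1:8,r2:Mul2,r3:Add2,r4:9
cycle 10: CDB Add2=88; issue ADD r3<-Add2 // r0:Add1,r1:8,r2:Mul2,r3:Add2,r4:9
cycle 11: stall // r0:Add1,r1:8,r2:Mul2,r3:Add2,r4:9
cycle 12: stall // r0:Add1,r1:8,r2:Mul2,r3:Add2,r4:9
cycle 13: CDB Add1=16; issue SUB r0<-Add1 // r0:Add1,r1:8,r2:Mul2,r3:Add2,r4:9

STATUS = TAG Add1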